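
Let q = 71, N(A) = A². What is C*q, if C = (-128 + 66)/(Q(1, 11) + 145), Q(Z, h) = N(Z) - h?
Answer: -4402/135 ≈ -32.607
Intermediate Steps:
Q(Z, h) = Z² - h
C = -62/135 (C = (-128 + 66)/((1² - 1*11) + 145) = -62/((1 - 11) + 145) = -62/(-10 + 145) = -62/135 ≈ -0.45926)
C*q = -62/135*71 = -4402/135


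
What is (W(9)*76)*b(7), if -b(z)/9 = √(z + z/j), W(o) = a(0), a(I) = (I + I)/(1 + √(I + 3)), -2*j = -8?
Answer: 0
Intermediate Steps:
j = 4 (j = -½*(-8) = 4)
a(I) = 2*I/(1 + √(3 + I)) (a(I) = (2*I)/(1 + √(3 + I)) = 2*I/(1 + √(3 + I)))
W(o) = 0 (W(o) = 2*0/(1 + √(3 + 0)) = 2*0/(1 + √3) = 0)
b(z) = -9*√5*√z/2 (b(z) = -9*√(z + z/4) = -9*√5*√z/2)
(W(9)*76)*b(7) = (0*76)*(-9*√5*√7/2) = 0*(-9*√35/2) = 0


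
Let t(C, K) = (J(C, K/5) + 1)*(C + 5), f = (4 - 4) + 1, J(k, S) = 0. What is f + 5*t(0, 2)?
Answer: 26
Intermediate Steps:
f = 1 (f = 0 + 1 = 1)
t(C, K) = 5 + C (t(C, K) = (0 + 1)*(C + 5) = 1*(5 + C) = 5 + C)
f + 5*t(0, 2) = 1 + 5*(5 + 0) = 1 + 5*5 = 1 + 25 = 26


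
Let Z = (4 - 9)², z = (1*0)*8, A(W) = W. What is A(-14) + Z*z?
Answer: -14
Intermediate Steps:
z = 0 (z = 0*8 = 0)
Z = 25 (Z = (-5)² = 25)
A(-14) + Z*z = -14 + 25*0 = -14 + 0 = -14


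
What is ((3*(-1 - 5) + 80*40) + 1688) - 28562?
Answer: -23692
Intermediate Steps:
((3*(-1 - 5) + 80*40) + 1688) - 28562 = ((3*(-6) + 3200) + 1688) - 28562 = ((-18 + 3200) + 1688) - 28562 = (3182 + 1688) - 28562 = 4870 - 28562 = -23692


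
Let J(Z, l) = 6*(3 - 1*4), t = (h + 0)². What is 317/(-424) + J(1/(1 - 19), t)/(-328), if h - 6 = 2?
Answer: -12679/17384 ≈ -0.72935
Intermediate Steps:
h = 8 (h = 6 + 2 = 8)
t = 64 (t = (8 + 0)² = 8² = 64)
J(Z, l) = -6 (J(Z, l) = 6*(3 - 4) = 6*(-1) = -6)
317/(-424) + J(1/(1 - 19), t)/(-328) = 317/(-424) - 6/(-328) = 317*(-1/424) - 6*(-1/328) = -317/424 + 3/164 = -12679/17384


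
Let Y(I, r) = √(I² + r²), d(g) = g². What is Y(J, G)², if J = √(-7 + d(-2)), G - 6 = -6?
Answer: -3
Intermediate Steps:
G = 0 (G = 6 - 6 = 0)
J = I*√3 (J = √(-7 + (-2)²) = √(-7 + 4) = √(-3) = I*√3 ≈ 1.732*I)
Y(J, G)² = (√((I*√3)² + 0²))² = (√(-3 + 0))² = (√(-3))² = (I*√3)² = -3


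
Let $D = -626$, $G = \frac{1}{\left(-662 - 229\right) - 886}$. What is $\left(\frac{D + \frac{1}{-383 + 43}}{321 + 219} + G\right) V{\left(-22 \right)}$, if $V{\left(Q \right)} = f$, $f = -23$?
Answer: $\frac{322342493}{12083600} \approx 26.676$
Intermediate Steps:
$G = - \frac{1}{1777}$ ($G = \frac{1}{\left(-662 - 229\right) - 886} = \frac{1}{-891 - 886} = \frac{1}{-1777} = - \frac{1}{1777} \approx -0.00056275$)
$V{\left(Q \right)} = -23$
$\left(\frac{D + \frac{1}{-383 + 43}}{321 + 219} + G\right) V{\left(-22 \right)} = \left(\frac{-626 + \frac{1}{-383 + 43}}{321 + 219} - \frac{1}{1777}\right) \left(-23\right) = \left(\frac{-626 + \frac{1}{-340}}{540} - \frac{1}{1777}\right) \left(-23\right) = \left(\left(-626 - \frac{1}{340}\right) \frac{1}{540} - \frac{1}{1777}\right) \left(-23\right) = \left(\left(- \frac{212841}{340}\right) \frac{1}{540} - \frac{1}{1777}\right) \left(-23\right) = \left(- \frac{7883}{6800} - \frac{1}{1777}\right) \left(-23\right) = \left(- \frac{14014891}{12083600}\right) \left(-23\right) = \frac{322342493}{12083600}$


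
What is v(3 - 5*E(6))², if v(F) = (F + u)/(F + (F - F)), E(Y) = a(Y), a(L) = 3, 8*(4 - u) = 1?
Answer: 4225/9216 ≈ 0.45844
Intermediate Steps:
u = 31/8 (u = 4 - ⅛*1 = 4 - ⅛ = 31/8 ≈ 3.8750)
E(Y) = 3
v(F) = (31/8 + F)/F (v(F) = (F + 31/8)/(F + (F - F)) = (31/8 + F)/(F + 0) = (31/8 + F)/F)
v(3 - 5*E(6))² = ((31/8 + (3 - 5*3))/(3 - 5*3))² = ((31/8 + (3 - 15))/(3 - 15))² = ((31/8 - 12)/(-12))² = (-1/12*(-65/8))² = (65/96)² = 4225/9216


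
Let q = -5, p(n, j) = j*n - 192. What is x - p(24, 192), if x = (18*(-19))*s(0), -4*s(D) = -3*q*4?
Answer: 714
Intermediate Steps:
p(n, j) = -192 + j*n
s(D) = -15 (s(D) = -(-3*(-5))*4/4 = -15*4/4 = -¼*60 = -15)
x = 5130 (x = (18*(-19))*(-15) = -342*(-15) = 5130)
x - p(24, 192) = 5130 - (-192 + 192*24) = 5130 - (-192 + 4608) = 5130 - 1*4416 = 5130 - 4416 = 714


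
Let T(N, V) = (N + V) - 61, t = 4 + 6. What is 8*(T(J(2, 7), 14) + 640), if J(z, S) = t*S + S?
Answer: 5360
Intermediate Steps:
t = 10
J(z, S) = 11*S (J(z, S) = 10*S + S = 11*S)
T(N, V) = -61 + N + V
8*(T(J(2, 7), 14) + 640) = 8*((-61 + 11*7 + 14) + 640) = 8*((-61 + 77 + 14) + 640) = 8*(30 + 640) = 8*670 = 5360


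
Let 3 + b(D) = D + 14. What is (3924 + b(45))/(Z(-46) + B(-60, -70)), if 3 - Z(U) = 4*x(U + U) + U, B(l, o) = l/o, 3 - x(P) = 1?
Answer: 27860/293 ≈ 95.085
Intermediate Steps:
x(P) = 2 (x(P) = 3 - 1*1 = 3 - 1 = 2)
b(D) = 11 + D (b(D) = -3 + (D + 14) = -3 + (14 + D) = 11 + D)
Z(U) = -5 - U (Z(U) = 3 - (4*2 + U) = 3 - (8 + U) = 3 + (-8 - U) = -5 - U)
(3924 + b(45))/(Z(-46) + B(-60, -70)) = (3924 + (11 + 45))/((-5 - 1*(-46)) - 60/(-70)) = (3924 + 56)/((-5 + 46) - 60*(-1/70)) = 3980/(41 + 6/7) = 3980/(293/7) = 3980*(7/293) = 27860/293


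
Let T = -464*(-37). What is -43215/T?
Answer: -43215/17168 ≈ -2.5172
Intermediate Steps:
T = 17168
-43215/T = -43215/17168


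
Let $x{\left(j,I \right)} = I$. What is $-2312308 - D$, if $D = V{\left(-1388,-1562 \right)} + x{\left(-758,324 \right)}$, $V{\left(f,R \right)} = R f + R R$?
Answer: $-6920532$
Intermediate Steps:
$V{\left(f,R \right)} = R^{2} + R f$ ($V{\left(f,R \right)} = R f + R^{2} = R^{2} + R f$)
$D = 4608224$ ($D = - 1562 \left(-1562 - 1388\right) + 324 = \left(-1562\right) \left(-2950\right) + 324 = 4607900 + 324 = 4608224$)
$-2312308 - D = -2312308 - 4608224 = -6920532$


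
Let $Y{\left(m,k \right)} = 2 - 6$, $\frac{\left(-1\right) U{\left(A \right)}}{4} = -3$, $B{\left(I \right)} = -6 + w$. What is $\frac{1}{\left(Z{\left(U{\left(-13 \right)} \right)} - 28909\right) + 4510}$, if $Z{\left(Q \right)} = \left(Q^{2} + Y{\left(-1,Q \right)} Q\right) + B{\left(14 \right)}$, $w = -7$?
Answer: $- \frac{1}{24316} \approx -4.1125 \cdot 10^{-5}$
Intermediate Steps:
$B{\left(I \right)} = -13$ ($B{\left(I \right)} = -6 - 7 = -13$)
$U{\left(A \right)} = 12$ ($U{\left(A \right)} = \left(-4\right) \left(-3\right) = 12$)
$Y{\left(m,k \right)} = -4$
$Z{\left(Q \right)} = -13 + Q^{2} - 4 Q$ ($Z{\left(Q \right)} = \left(Q^{2} - 4 Q\right) - 13 = -13 + Q^{2} - 4 Q$)
$\frac{1}{\left(Z{\left(U{\left(-13 \right)} \right)} - 28909\right) + 4510} = \frac{1}{\left(\left(-13 + 12^{2} - 48\right) - 28909\right) + 4510} = \frac{1}{\left(\left(-13 + 144 - 48\right) - 28909\right) + 4510} = \frac{1}{\left(83 - 28909\right) + 4510} = \frac{1}{-28826 + 4510} = \frac{1}{-24316} = - \frac{1}{24316}$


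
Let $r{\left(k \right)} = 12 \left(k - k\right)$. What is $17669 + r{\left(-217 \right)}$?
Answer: $17669$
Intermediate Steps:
$r{\left(k \right)} = 0$ ($r{\left(k \right)} = 12 \cdot 0 = 0$)
$17669 + r{\left(-217 \right)} = 17669 + 0 = 17669$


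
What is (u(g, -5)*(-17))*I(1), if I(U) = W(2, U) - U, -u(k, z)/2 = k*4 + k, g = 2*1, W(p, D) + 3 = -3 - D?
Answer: -2720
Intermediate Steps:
W(p, D) = -6 - D (W(p, D) = -3 + (-3 - D) = -6 - D)
g = 2
u(k, z) = -10*k (u(k, z) = -2*(k*4 + k) = -2*(4*k + k) = -10*k)
I(U) = -6 - 2*U (I(U) = (-6 - U) - U = -6 - 2*U)
(u(g, -5)*(-17))*I(1) = (-10*2*(-17))*(-6 - 2*1) = (-20*(-17))*(-6 - 2) = 340*(-8) = -2720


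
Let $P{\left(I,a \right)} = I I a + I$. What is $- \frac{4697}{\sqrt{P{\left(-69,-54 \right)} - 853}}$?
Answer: $\frac{427 i \sqrt{16126}}{5864} \approx 9.2469 i$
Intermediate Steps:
$P{\left(I,a \right)} = I + a I^{2}$ ($P{\left(I,a \right)} = I^{2} a + I = a I^{2} + I = I + a I^{2}$)
$- \frac{4697}{\sqrt{P{\left(-69,-54 \right)} - 853}} = - \frac{4697}{\sqrt{- 69 \left(1 - -3726\right) - 853}} = - \frac{4697}{\sqrt{- 69 \left(1 + 3726\right) - 853}} = - \frac{4697}{\sqrt{\left(-69\right) 3727 - 853}} = - \frac{4697}{\sqrt{-257163 - 853}} = - \frac{4697}{\sqrt{-258016}} = - \frac{4697}{4 i \sqrt{16126}} = - 4697 \left(- \frac{i \sqrt{16126}}{64504}\right) = \frac{427 i \sqrt{16126}}{5864}$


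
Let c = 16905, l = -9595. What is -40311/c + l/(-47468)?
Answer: -583759691/267482180 ≈ -2.1824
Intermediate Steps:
-40311/c + l/(-47468) = -40311/16905 - 9595/(-47468) = -40311*1/16905 - 9595*(-1/47468) = -13437/5635 + 9595/47468 = -583759691/267482180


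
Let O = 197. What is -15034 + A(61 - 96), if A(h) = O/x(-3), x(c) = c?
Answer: -45299/3 ≈ -15100.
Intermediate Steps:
A(h) = -197/3 (A(h) = 197/(-3) = 197*(-1/3) = -197/3)
-15034 + A(61 - 96) = -15034 - 197/3 = -45299/3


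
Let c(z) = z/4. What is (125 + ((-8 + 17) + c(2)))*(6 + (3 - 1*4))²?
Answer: 6725/2 ≈ 3362.5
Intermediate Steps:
c(z) = z/4 (c(z) = z*(¼) = z/4)
(125 + ((-8 + 17) + c(2)))*(6 + (3 - 1*4))² = (125 + ((-8 + 17) + (¼)*2))*(6 + (3 - 1*4))² = (125 + (9 + ½))*(6 + (3 - 4))² = (125 + 19/2)*(6 - 1)² = (269/2)*5² = (269/2)*25 = 6725/2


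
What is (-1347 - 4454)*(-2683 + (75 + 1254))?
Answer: 7854554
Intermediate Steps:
(-1347 - 4454)*(-2683 + (75 + 1254)) = -5801*(-2683 + 1329) = -5801*(-1354) = 7854554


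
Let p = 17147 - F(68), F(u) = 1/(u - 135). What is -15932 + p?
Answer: 81406/67 ≈ 1215.0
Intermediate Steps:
F(u) = 1/(-135 + u)
p = 1148850/67 (p = 17147 - 1/(-135 + 68) = 17147 - 1/(-67) = 17147 - 1*(-1/67) = 17147 + 1/67 = 1148850/67 ≈ 17147.)
-15932 + p = -15932 + 1148850/67 = 81406/67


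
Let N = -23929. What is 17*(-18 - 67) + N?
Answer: -25374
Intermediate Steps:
17*(-18 - 67) + N = 17*(-18 - 67) - 23929 = 17*(-85) - 23929 = -1445 - 23929 = -25374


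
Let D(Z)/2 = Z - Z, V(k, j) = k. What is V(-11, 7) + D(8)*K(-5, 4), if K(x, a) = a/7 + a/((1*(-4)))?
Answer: -11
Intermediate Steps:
K(x, a) = -3*a/28 (K(x, a) = a*(⅐) + a/(-4) = a/7 + a*(-¼) = a/7 - a/4 = -3*a/28)
D(Z) = 0 (D(Z) = 2*(Z - Z) = 2*0 = 0)
V(-11, 7) + D(8)*K(-5, 4) = -11 + 0*(-3/28*4) = -11 + 0*(-3/7) = -11 + 0 = -11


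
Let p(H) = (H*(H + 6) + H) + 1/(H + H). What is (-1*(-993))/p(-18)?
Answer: 35748/7127 ≈ 5.0159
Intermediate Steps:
p(H) = H + 1/(2*H) + H*(6 + H) (p(H) = (H*(6 + H) + H) + 1/(2*H) = (H + H*(6 + H)) + 1/(2*H) = H + 1/(2*H) + H*(6 + H))
(-1*(-993))/p(-18) = (-1*(-993))/((-18)² + (½)/(-18) + 7*(-18)) = 993/(324 + (½)*(-1/18) - 126) = 993/(324 - 1/36 - 126) = 993/(7127/36) = 993*(36/7127) = 35748/7127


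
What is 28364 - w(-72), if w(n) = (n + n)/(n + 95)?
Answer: 652516/23 ≈ 28370.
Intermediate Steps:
w(n) = 2*n/(95 + n) (w(n) = (2*n)/(95 + n) = 2*n/(95 + n))
28364 - w(-72) = 28364 - 2*(-72)/(95 - 72) = 28364 - 2*(-72)/23 = 28364 - 1*(-144/23) = 28364 + 144/23 = 652516/23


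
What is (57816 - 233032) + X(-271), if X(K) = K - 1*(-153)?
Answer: -175334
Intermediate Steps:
X(K) = 153 + K (X(K) = K + 153 = 153 + K)
(57816 - 233032) + X(-271) = (57816 - 233032) + (153 - 271) = -175216 - 118 = -175334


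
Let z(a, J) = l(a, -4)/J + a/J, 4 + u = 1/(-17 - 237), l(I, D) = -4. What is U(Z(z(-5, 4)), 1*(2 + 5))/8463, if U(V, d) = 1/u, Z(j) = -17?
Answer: -254/8606871 ≈ -2.9511e-5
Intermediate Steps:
u = -1017/254 (u = -4 + 1/(-17 - 237) = -4 + 1/(-254) = -4 - 1/254 = -1017/254 ≈ -4.0039)
z(a, J) = -4/J + a/J
U(V, d) = -254/1017 (U(V, d) = 1/(-1017/254) = -254/1017)
U(Z(z(-5, 4)), 1*(2 + 5))/8463 = -254/1017/8463 = -254/1017*1/8463 = -254/8606871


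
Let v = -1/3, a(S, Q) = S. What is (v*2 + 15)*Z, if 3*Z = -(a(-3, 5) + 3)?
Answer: 0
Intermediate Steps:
v = -⅓ (v = -1*⅓ = -⅓ ≈ -0.33333)
Z = 0 (Z = (-(-3 + 3))/3 = (-1*0)/3 = (⅓)*0 = 0)
(v*2 + 15)*Z = (-⅓*2 + 15)*0 = (-⅔ + 15)*0 = (43/3)*0 = 0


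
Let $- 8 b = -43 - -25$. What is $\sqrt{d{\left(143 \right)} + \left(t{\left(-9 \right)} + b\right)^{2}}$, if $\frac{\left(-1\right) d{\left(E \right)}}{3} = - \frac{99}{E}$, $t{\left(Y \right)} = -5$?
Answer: $\frac{\sqrt{26065}}{52} \approx 3.1047$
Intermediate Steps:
$b = \frac{9}{4}$ ($b = - \frac{-43 - -25}{8} = - \frac{-43 + 25}{8} = \left(- \frac{1}{8}\right) \left(-18\right) = \frac{9}{4} \approx 2.25$)
$d{\left(E \right)} = \frac{297}{E}$ ($d{\left(E \right)} = - 3 \left(- \frac{99}{E}\right) = \frac{297}{E}$)
$\sqrt{d{\left(143 \right)} + \left(t{\left(-9 \right)} + b\right)^{2}} = \sqrt{\frac{297}{143} + \left(-5 + \frac{9}{4}\right)^{2}} = \sqrt{297 \cdot \frac{1}{143} + \left(- \frac{11}{4}\right)^{2}} = \sqrt{\frac{27}{13} + \frac{121}{16}} = \sqrt{\frac{2005}{208}} = \frac{\sqrt{26065}}{52}$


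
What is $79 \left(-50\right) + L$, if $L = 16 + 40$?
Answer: $-3894$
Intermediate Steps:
$L = 56$
$79 \left(-50\right) + L = 79 \left(-50\right) + 56 = -3950 + 56 = -3894$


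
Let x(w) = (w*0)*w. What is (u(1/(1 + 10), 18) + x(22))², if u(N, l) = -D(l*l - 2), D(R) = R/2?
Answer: 25921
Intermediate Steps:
D(R) = R/2 (D(R) = R*(½) = R/2)
x(w) = 0 (x(w) = 0*w = 0)
u(N, l) = 1 - l²/2 (u(N, l) = -(l*l - 2)/2 = -(l² - 2)/2 = -(-2 + l²)/2 = -(-1 + l²/2) = 1 - l²/2)
(u(1/(1 + 10), 18) + x(22))² = ((1 - ½*18²) + 0)² = ((1 - ½*324) + 0)² = ((1 - 162) + 0)² = (-161 + 0)² = (-161)² = 25921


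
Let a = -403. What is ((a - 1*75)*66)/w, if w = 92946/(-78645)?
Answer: 59073630/2213 ≈ 26694.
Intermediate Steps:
w = -4426/3745 (w = 92946*(-1/78645) = -4426/3745 ≈ -1.1818)
((a - 1*75)*66)/w = ((-403 - 1*75)*66)/(-4426/3745) = ((-403 - 75)*66)*(-3745/4426) = -478*66*(-3745/4426) = -31548*(-3745/4426) = 59073630/2213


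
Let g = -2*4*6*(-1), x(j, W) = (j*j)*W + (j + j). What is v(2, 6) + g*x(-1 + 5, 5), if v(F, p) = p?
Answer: 4230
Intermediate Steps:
x(j, W) = 2*j + W*j**2 (x(j, W) = j**2*W + 2*j = W*j**2 + 2*j = 2*j + W*j**2)
g = 48 (g = -48*(-1) = -2*(-24) = 48)
v(2, 6) + g*x(-1 + 5, 5) = 6 + 48*((-1 + 5)*(2 + 5*(-1 + 5))) = 6 + 48*(4*(2 + 5*4)) = 6 + 48*(4*(2 + 20)) = 6 + 48*(4*22) = 6 + 48*88 = 6 + 4224 = 4230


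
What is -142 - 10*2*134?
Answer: -2822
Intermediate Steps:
-142 - 10*2*134 = -142 - 20*134 = -142 - 2680 = -2822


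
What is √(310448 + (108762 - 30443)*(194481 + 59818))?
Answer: √19916753829 ≈ 1.4113e+5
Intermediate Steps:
√(310448 + (108762 - 30443)*(194481 + 59818)) = √(310448 + 78319*254299) = √(310448 + 19916443381) = √19916753829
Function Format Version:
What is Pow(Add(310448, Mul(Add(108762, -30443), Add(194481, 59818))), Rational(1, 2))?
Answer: Pow(19916753829, Rational(1, 2)) ≈ 1.4113e+5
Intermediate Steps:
Pow(Add(310448, Mul(Add(108762, -30443), Add(194481, 59818))), Rational(1, 2)) = Pow(Add(310448, Mul(78319, 254299)), Rational(1, 2)) = Pow(Add(310448, 19916443381), Rational(1, 2)) = Pow(19916753829, Rational(1, 2))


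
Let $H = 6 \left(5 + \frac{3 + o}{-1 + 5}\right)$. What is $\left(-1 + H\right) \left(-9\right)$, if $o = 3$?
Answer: $-342$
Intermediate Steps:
$H = 39$ ($H = 6 \left(5 + \frac{3 + 3}{-1 + 5}\right) = 6 \left(5 + \frac{6}{4}\right) = 6 \left(5 + 6 \cdot \frac{1}{4}\right) = 6 \left(5 + \frac{3}{2}\right) = 6 \cdot \frac{13}{2} = 39$)
$\left(-1 + H\right) \left(-9\right) = \left(-1 + 39\right) \left(-9\right) = 38 \left(-9\right) = -342$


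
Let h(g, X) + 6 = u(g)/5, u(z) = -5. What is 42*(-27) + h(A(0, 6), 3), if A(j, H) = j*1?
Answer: -1141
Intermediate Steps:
A(j, H) = j
h(g, X) = -7 (h(g, X) = -6 - 5/5 = -6 - 5*1/5 = -6 - 1 = -7)
42*(-27) + h(A(0, 6), 3) = 42*(-27) - 7 = -1134 - 7 = -1141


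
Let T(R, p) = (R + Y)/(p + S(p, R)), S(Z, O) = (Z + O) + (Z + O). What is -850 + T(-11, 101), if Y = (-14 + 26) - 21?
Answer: -238870/281 ≈ -850.07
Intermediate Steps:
Y = -9 (Y = 12 - 21 = -9)
S(Z, O) = 2*O + 2*Z (S(Z, O) = (O + Z) + (O + Z) = 2*O + 2*Z)
T(R, p) = (-9 + R)/(2*R + 3*p) (T(R, p) = (R - 9)/(p + (2*R + 2*p)) = (-9 + R)/(2*R + 3*p))
-850 + T(-11, 101) = -850 + (-9 - 11)/(2*(-11) + 3*101) = -850 - 20/(-22 + 303) = -850 - 20/281 = -238870/281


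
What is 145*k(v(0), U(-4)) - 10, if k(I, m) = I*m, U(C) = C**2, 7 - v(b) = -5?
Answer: 27830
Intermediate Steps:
v(b) = 12 (v(b) = 7 - 1*(-5) = 7 + 5 = 12)
145*k(v(0), U(-4)) - 10 = 145*(12*(-4)**2) - 10 = 145*(12*16) - 10 = 145*192 - 10 = 27840 - 10 = 27830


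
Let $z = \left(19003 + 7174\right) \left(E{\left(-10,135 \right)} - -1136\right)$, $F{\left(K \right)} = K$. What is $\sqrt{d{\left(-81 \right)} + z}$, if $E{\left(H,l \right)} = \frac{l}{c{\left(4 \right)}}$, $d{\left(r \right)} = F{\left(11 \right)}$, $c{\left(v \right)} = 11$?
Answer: $\frac{28 \sqrt{4639107}}{11} \approx 5482.5$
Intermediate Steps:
$d{\left(r \right)} = 11$
$E{\left(H,l \right)} = \frac{l}{11}$
$z = \frac{330641687}{11}$ ($z = \left(19003 + 7174\right) \left(\frac{1}{11} \cdot 135 - -1136\right) = 26177 \left(\frac{135}{11} + \left(-48 + 1184\right)\right) = 26177 \left(\frac{135}{11} + 1136\right) = 26177 \cdot \frac{12631}{11} = \frac{330641687}{11} \approx 3.0058 \cdot 10^{7}$)
$\sqrt{d{\left(-81 \right)} + z} = \sqrt{11 + \frac{330641687}{11}} = \sqrt{\frac{330641808}{11}} = \frac{28 \sqrt{4639107}}{11}$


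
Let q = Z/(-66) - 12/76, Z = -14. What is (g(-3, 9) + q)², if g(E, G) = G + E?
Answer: 14409616/393129 ≈ 36.654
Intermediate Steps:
g(E, G) = E + G
q = 34/627 (q = -14/(-66) - 12/76 = -14*(-1/66) - 12*1/76 = 7/33 - 3/19 = 34/627 ≈ 0.054226)
(g(-3, 9) + q)² = ((-3 + 9) + 34/627)² = (6 + 34/627)² = (3796/627)² = 14409616/393129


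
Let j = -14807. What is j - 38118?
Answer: -52925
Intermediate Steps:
j - 38118 = -14807 - 38118 = -52925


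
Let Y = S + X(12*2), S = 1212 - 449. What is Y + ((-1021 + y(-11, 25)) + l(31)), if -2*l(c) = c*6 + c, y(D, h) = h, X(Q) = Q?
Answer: -635/2 ≈ -317.50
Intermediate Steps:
S = 763
l(c) = -7*c/2 (l(c) = -(c*6 + c)/2 = -(6*c + c)/2 = -7*c/2)
Y = 787 (Y = 763 + 12*2 = 763 + 24 = 787)
Y + ((-1021 + y(-11, 25)) + l(31)) = 787 + ((-1021 + 25) - 7/2*31) = 787 + (-996 - 217/2) = 787 - 2209/2 = -635/2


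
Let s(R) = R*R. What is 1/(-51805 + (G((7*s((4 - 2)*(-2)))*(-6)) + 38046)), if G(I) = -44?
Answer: -1/13803 ≈ -7.2448e-5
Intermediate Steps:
s(R) = R**2
1/(-51805 + (G((7*s((4 - 2)*(-2)))*(-6)) + 38046)) = 1/(-51805 + (-44 + 38046)) = 1/(-51805 + 38002) = 1/(-13803) = -1/13803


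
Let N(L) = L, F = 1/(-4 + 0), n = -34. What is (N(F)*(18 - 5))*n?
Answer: 221/2 ≈ 110.50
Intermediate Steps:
F = -¼ (F = 1/(-4) = -¼ ≈ -0.25000)
(N(F)*(18 - 5))*n = -(18 - 5)/4*(-34) = -¼*13*(-34) = -13/4*(-34) = 221/2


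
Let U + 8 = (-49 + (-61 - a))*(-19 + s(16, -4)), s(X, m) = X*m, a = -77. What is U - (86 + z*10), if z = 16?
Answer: 2485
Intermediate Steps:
U = 2731 (U = -8 + (-49 + (-61 - 1*(-77)))*(-19 + 16*(-4)) = -8 + (-49 + (-61 + 77))*(-19 - 64) = -8 + (-49 + 16)*(-83) = -8 - 33*(-83) = -8 + 2739 = 2731)
U - (86 + z*10) = 2731 - (86 + 16*10) = 2731 - (86 + 160) = 2731 - 1*246 = 2731 - 246 = 2485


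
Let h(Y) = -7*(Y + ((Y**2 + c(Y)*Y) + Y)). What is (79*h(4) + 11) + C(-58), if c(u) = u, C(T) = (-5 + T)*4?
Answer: -22361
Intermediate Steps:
C(T) = -20 + 4*T
h(Y) = -14*Y - 14*Y**2 (h(Y) = -7*(Y + ((Y**2 + Y*Y) + Y)) = -7*(Y + ((Y**2 + Y**2) + Y)) = -7*(Y + (2*Y**2 + Y)) = -7*(Y + (Y + 2*Y**2)) = -7*(2*Y + 2*Y**2) = -14*Y - 14*Y**2)
(79*h(4) + 11) + C(-58) = (79*(-14*4*(1 + 4)) + 11) + (-20 + 4*(-58)) = (79*(-14*4*5) + 11) + (-20 - 232) = (79*(-280) + 11) - 252 = (-22120 + 11) - 252 = -22109 - 252 = -22361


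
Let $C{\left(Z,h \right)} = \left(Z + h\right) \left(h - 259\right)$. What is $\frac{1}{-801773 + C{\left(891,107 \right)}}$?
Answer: $- \frac{1}{953469} \approx -1.0488 \cdot 10^{-6}$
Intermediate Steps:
$C{\left(Z,h \right)} = \left(-259 + h\right) \left(Z + h\right)$ ($C{\left(Z,h \right)} = \left(Z + h\right) \left(-259 + h\right) = \left(-259 + h\right) \left(Z + h\right)$)
$\frac{1}{-801773 + C{\left(891,107 \right)}} = \frac{1}{-801773 + \left(107^{2} - 230769 - 27713 + 891 \cdot 107\right)} = \frac{1}{-801773 + \left(11449 - 230769 - 27713 + 95337\right)} = \frac{1}{-801773 - 151696} = \frac{1}{-953469} = - \frac{1}{953469}$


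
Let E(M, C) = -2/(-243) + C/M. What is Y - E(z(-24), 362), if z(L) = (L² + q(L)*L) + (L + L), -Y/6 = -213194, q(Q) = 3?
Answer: 23623585939/18468 ≈ 1.2792e+6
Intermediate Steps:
Y = 1279164 (Y = -6*(-213194) = 1279164)
z(L) = L² + 5*L (z(L) = (L² + 3*L) + (L + L) = (L² + 3*L) + 2*L = L² + 5*L)
E(M, C) = 2/243 + C/M (E(M, C) = -2*(-1/243) + C/M = 2/243 + C/M)
Y - E(z(-24), 362) = 1279164 - (2/243 + 362/((-24*(5 - 24)))) = 1279164 - (2/243 + 362/((-24*(-19)))) = 1279164 - (2/243 + 362/456) = 1279164 - (2/243 + 362*(1/456)) = 1279164 - (2/243 + 181/228) = 1279164 - 1*14813/18468 = 1279164 - 14813/18468 = 23623585939/18468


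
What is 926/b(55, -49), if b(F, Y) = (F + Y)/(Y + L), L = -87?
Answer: -62968/3 ≈ -20989.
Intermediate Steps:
b(F, Y) = (F + Y)/(-87 + Y) (b(F, Y) = (F + Y)/(Y - 87) = (F + Y)/(-87 + Y))
926/b(55, -49) = 926/(((55 - 49)/(-87 - 49))) = 926/((6/(-136))) = 926/((-1/136*6)) = 926/(-3/68) = 926*(-68/3) = -62968/3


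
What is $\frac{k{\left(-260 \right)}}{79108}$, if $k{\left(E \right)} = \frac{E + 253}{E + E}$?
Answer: $\frac{7}{41136160} \approx 1.7017 \cdot 10^{-7}$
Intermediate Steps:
$k{\left(E \right)} = \frac{253 + E}{2 E}$
$\frac{k{\left(-260 \right)}}{79108} = \frac{\frac{1}{2} \frac{1}{-260} \left(253 - 260\right)}{79108} = \frac{1}{2} \left(- \frac{1}{260}\right) \left(-7\right) \frac{1}{79108} = \frac{7}{520} \cdot \frac{1}{79108} = \frac{7}{41136160}$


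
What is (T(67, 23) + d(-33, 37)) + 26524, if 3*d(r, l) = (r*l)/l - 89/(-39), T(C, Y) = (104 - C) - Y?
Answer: 3103748/117 ≈ 26528.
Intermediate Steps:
T(C, Y) = 104 - C - Y
d(r, l) = 89/117 + r/3 (d(r, l) = ((r*l)/l - 89/(-39))/3 = ((l*r)/l - 89*(-1/39))/3 = (r + 89/39)/3 = (89/39 + r)/3 = 89/117 + r/3)
(T(67, 23) + d(-33, 37)) + 26524 = ((104 - 1*67 - 1*23) + (89/117 + (1/3)*(-33))) + 26524 = ((104 - 67 - 23) + (89/117 - 11)) + 26524 = (14 - 1198/117) + 26524 = 440/117 + 26524 = 3103748/117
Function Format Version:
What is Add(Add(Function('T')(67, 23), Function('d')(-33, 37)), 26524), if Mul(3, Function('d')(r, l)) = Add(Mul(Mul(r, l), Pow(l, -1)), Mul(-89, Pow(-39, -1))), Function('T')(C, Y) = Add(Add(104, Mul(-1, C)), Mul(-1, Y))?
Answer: Rational(3103748, 117) ≈ 26528.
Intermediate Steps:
Function('T')(C, Y) = Add(104, Mul(-1, C), Mul(-1, Y))
Function('d')(r, l) = Add(Rational(89, 117), Mul(Rational(1, 3), r)) (Function('d')(r, l) = Mul(Rational(1, 3), Add(Mul(Mul(r, l), Pow(l, -1)), Mul(-89, Pow(-39, -1)))) = Mul(Rational(1, 3), Add(Mul(Mul(l, r), Pow(l, -1)), Mul(-89, Rational(-1, 39)))) = Mul(Rational(1, 3), Add(r, Rational(89, 39))) = Mul(Rational(1, 3), Add(Rational(89, 39), r)) = Add(Rational(89, 117), Mul(Rational(1, 3), r)))
Add(Add(Function('T')(67, 23), Function('d')(-33, 37)), 26524) = Add(Add(Add(104, Mul(-1, 67), Mul(-1, 23)), Add(Rational(89, 117), Mul(Rational(1, 3), -33))), 26524) = Add(Add(Add(104, -67, -23), Add(Rational(89, 117), -11)), 26524) = Add(Add(14, Rational(-1198, 117)), 26524) = Add(Rational(440, 117), 26524) = Rational(3103748, 117)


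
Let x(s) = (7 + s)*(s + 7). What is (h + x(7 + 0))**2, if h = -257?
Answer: 3721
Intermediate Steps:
x(s) = (7 + s)**2 (x(s) = (7 + s)*(7 + s) = (7 + s)**2)
(h + x(7 + 0))**2 = (-257 + (7 + (7 + 0))**2)**2 = (-257 + (7 + 7)**2)**2 = (-257 + 14**2)**2 = (-257 + 196)**2 = (-61)**2 = 3721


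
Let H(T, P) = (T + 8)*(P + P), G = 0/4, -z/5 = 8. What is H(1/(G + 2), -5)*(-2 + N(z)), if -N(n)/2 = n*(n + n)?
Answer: 544170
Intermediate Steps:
z = -40 (z = -5*8 = -40)
G = 0 (G = 0*(¼) = 0)
H(T, P) = 2*P*(8 + T) (H(T, P) = (8 + T)*(2*P) = 2*P*(8 + T))
N(n) = -4*n² (N(n) = -2*n*(n + n) = -2*n*2*n = -4*n²)
H(1/(G + 2), -5)*(-2 + N(z)) = (2*(-5)*(8 + 1/(0 + 2)))*(-2 - 4*(-40)²) = (2*(-5)*(8 + 1/2))*(-2 - 4*1600) = (2*(-5)*(8 + ½))*(-2 - 6400) = (2*(-5)*(17/2))*(-6402) = -85*(-6402) = 544170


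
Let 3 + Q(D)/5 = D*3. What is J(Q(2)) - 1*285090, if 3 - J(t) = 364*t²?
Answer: -366987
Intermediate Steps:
Q(D) = -15 + 15*D (Q(D) = -15 + 5*(D*3) = -15 + 5*(3*D) = -15 + 15*D)
J(t) = 3 - 364*t²
J(Q(2)) - 1*285090 = (3 - 364*(-15 + 15*2)²) - 1*285090 = (3 - 364*(-15 + 30)²) - 285090 = (3 - 364*15²) - 285090 = (3 - 364*225) - 285090 = (3 - 81900) - 285090 = -81897 - 285090 = -366987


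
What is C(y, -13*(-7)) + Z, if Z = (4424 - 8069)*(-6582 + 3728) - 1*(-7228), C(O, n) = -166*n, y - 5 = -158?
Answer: 10394952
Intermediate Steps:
y = -153 (y = 5 - 158 = -153)
Z = 10410058 (Z = -3645*(-2854) + 7228 = 10402830 + 7228 = 10410058)
C(y, -13*(-7)) + Z = -(-2158)*(-7) + 10410058 = -166*91 + 10410058 = -15106 + 10410058 = 10394952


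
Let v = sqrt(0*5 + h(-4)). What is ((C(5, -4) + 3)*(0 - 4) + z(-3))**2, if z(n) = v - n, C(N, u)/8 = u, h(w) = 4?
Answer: 14641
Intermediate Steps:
C(N, u) = 8*u
v = 2 (v = sqrt(0*5 + 4) = sqrt(0 + 4) = sqrt(4) = 2)
z(n) = 2 - n
((C(5, -4) + 3)*(0 - 4) + z(-3))**2 = ((8*(-4) + 3)*(0 - 4) + (2 - 1*(-3)))**2 = ((-32 + 3)*(-4) + (2 + 3))**2 = (-29*(-4) + 5)**2 = (116 + 5)**2 = 121**2 = 14641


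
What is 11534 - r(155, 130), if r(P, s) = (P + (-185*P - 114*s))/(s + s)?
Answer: 152109/13 ≈ 11701.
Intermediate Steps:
r(P, s) = (-184*P - 114*s)/(2*s) (r(P, s) = (-184*P - 114*s)/((2*s)) = (-184*P - 114*s)*(1/(2*s)) = (-184*P - 114*s)/(2*s))
11534 - r(155, 130) = 11534 - (-57 - 92*155/130) = 11534 - (-57 - 92*155*1/130) = 11534 - (-57 - 1426/13) = 11534 - 1*(-2167/13) = 11534 + 2167/13 = 152109/13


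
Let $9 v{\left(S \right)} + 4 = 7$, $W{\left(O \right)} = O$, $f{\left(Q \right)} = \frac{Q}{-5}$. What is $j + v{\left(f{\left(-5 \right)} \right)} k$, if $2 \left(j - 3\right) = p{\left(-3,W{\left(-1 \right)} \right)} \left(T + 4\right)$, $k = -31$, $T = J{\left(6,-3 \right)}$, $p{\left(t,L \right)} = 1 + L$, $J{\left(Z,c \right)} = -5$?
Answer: $- \frac{22}{3} \approx -7.3333$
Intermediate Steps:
$f{\left(Q \right)} = - \frac{Q}{5}$ ($f{\left(Q \right)} = Q \left(- \frac{1}{5}\right) = - \frac{Q}{5}$)
$T = -5$
$j = 3$ ($j = 3 + \frac{\left(1 - 1\right) \left(-5 + 4\right)}{2} = 3 + \frac{0 \left(-1\right)}{2} = 3 + \frac{1}{2} \cdot 0 = 3 + 0 = 3$)
$v{\left(S \right)} = \frac{1}{3}$ ($v{\left(S \right)} = - \frac{4}{9} + \frac{1}{9} \cdot 7 = - \frac{4}{9} + \frac{7}{9} = \frac{1}{3}$)
$j + v{\left(f{\left(-5 \right)} \right)} k = 3 + \frac{1}{3} \left(-31\right) = 3 - \frac{31}{3} = - \frac{22}{3}$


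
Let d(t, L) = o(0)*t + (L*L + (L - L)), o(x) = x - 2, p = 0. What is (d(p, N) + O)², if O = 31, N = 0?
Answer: 961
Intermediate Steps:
o(x) = -2 + x
d(t, L) = L² - 2*t (d(t, L) = (-2 + 0)*t + (L*L + (L - L)) = -2*t + (L² + 0) = -2*t + L² = L² - 2*t)
(d(p, N) + O)² = ((0² - 2*0) + 31)² = ((0 + 0) + 31)² = (0 + 31)² = 31² = 961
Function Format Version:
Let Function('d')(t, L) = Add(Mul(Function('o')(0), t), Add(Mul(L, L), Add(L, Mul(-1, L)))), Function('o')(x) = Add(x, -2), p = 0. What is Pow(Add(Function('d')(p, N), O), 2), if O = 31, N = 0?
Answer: 961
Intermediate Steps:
Function('o')(x) = Add(-2, x)
Function('d')(t, L) = Add(Pow(L, 2), Mul(-2, t)) (Function('d')(t, L) = Add(Mul(Add(-2, 0), t), Add(Mul(L, L), Add(L, Mul(-1, L)))) = Add(Mul(-2, t), Add(Pow(L, 2), 0)) = Add(Mul(-2, t), Pow(L, 2)) = Add(Pow(L, 2), Mul(-2, t)))
Pow(Add(Function('d')(p, N), O), 2) = Pow(Add(Add(Pow(0, 2), Mul(-2, 0)), 31), 2) = Pow(Add(Add(0, 0), 31), 2) = Pow(Add(0, 31), 2) = Pow(31, 2) = 961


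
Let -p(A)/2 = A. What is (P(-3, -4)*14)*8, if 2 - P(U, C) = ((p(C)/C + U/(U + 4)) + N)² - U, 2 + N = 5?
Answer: -560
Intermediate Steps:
p(A) = -2*A
N = 3 (N = -2 + 5 = 3)
P(U, C) = 2 + U - (1 + U/(4 + U))² (P(U, C) = 2 - ((((-2*C)/C + U/(U + 4)) + 3)² - U) = 2 - (((-2 + U/(4 + U)) + 3)² - U) = 2 - ((1 + U/(4 + U))² - U) = 2 + (U - (1 + U/(4 + U))²) = 2 + U - (1 + U/(4 + U))²)
(P(-3, -4)*14)*8 = (((2 - 3)*(-8 + (4 - 3)² - 4*(-3))/(4 - 3)²)*14)*8 = ((-1*(-8 + 1² + 12)/1²)*14)*8 = ((1*(-1)*(-8 + 1 + 12))*14)*8 = ((1*(-1)*5)*14)*8 = -5*14*8 = -70*8 = -560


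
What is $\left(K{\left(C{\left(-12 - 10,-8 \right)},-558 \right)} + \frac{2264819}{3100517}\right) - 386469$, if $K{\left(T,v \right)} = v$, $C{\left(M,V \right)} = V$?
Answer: $- \frac{1199981528140}{3100517} \approx -3.8703 \cdot 10^{5}$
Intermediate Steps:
$\left(K{\left(C{\left(-12 - 10,-8 \right)},-558 \right)} + \frac{2264819}{3100517}\right) - 386469 = \left(-558 + \frac{2264819}{3100517}\right) - 386469 = - \frac{1727823667}{3100517} - 386469 = - \frac{1199981528140}{3100517}$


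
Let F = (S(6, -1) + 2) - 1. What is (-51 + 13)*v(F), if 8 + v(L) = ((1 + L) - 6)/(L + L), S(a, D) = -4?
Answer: 760/3 ≈ 253.33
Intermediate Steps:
F = -3 (F = (-4 + 2) - 1 = -2 - 1 = -3)
v(L) = -8 + (-5 + L)/(2*L) (v(L) = -8 + ((1 + L) - 6)/(L + L) = -8 + (-5 + L)/((2*L)) = -8 + (-5 + L)*(1/(2*L)) = -8 + (-5 + L)/(2*L))
(-51 + 13)*v(F) = (-51 + 13)*((5/2)*(-1 - 3*(-3))/(-3)) = -95*(-1)*(-1 + 9)/3 = -95*(-1)*8/3 = -38*(-20/3) = 760/3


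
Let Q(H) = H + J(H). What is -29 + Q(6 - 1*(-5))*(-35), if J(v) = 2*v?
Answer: -1184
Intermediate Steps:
Q(H) = 3*H (Q(H) = H + 2*H = 3*H)
-29 + Q(6 - 1*(-5))*(-35) = -29 + (3*(6 - 1*(-5)))*(-35) = -29 + (3*(6 + 5))*(-35) = -29 + (3*11)*(-35) = -29 + 33*(-35) = -29 - 1155 = -1184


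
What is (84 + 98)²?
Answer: 33124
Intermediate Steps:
(84 + 98)² = 182² = 33124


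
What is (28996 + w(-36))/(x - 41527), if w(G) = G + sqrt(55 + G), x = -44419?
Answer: -14480/42973 - sqrt(19)/85946 ≈ -0.33701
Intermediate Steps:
(28996 + w(-36))/(x - 41527) = (28996 + (-36 + sqrt(55 - 36)))/(-44419 - 41527) = (28996 + (-36 + sqrt(19)))/(-85946) = (28960 + sqrt(19))*(-1/85946) = -14480/42973 - sqrt(19)/85946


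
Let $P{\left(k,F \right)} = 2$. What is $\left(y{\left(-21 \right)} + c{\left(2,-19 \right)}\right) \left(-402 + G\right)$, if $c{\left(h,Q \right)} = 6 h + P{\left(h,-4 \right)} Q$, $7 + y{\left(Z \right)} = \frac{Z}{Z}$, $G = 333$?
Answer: $2208$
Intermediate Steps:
$y{\left(Z \right)} = -6$ ($y{\left(Z \right)} = -7 + \frac{Z}{Z} = -7 + 1 = -6$)
$c{\left(h,Q \right)} = 2 Q + 6 h$ ($c{\left(h,Q \right)} = 6 h + 2 Q = 2 Q + 6 h$)
$\left(y{\left(-21 \right)} + c{\left(2,-19 \right)}\right) \left(-402 + G\right) = \left(-6 + \left(2 \left(-19\right) + 6 \cdot 2\right)\right) \left(-402 + 333\right) = \left(-6 + \left(-38 + 12\right)\right) \left(-69\right) = \left(-6 - 26\right) \left(-69\right) = \left(-32\right) \left(-69\right) = 2208$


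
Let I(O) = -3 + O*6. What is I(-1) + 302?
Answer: 293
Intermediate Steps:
I(O) = -3 + 6*O
I(-1) + 302 = (-3 + 6*(-1)) + 302 = (-3 - 6) + 302 = -9 + 302 = 293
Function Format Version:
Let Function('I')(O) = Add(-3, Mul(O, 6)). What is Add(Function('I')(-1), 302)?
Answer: 293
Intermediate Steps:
Function('I')(O) = Add(-3, Mul(6, O))
Add(Function('I')(-1), 302) = Add(Add(-3, Mul(6, -1)), 302) = Add(Add(-3, -6), 302) = Add(-9, 302) = 293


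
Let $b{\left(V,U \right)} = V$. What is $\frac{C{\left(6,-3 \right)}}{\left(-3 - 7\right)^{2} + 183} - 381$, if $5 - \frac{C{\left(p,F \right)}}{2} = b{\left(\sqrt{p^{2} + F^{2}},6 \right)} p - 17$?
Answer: $- \frac{107779}{283} - \frac{36 \sqrt{5}}{283} \approx -381.13$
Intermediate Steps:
$C{\left(p,F \right)} = 44 - 2 p \sqrt{F^{2} + p^{2}}$ ($C{\left(p,F \right)} = 10 - 2 \left(\sqrt{p^{2} + F^{2}} p - 17\right) = 10 - 2 \left(\sqrt{F^{2} + p^{2}} p - 17\right) = 10 - 2 \left(p \sqrt{F^{2} + p^{2}} - 17\right) = 10 - 2 \left(-17 + p \sqrt{F^{2} + p^{2}}\right) = 10 - \left(-34 + 2 p \sqrt{F^{2} + p^{2}}\right) = 44 - 2 p \sqrt{F^{2} + p^{2}}$)
$\frac{C{\left(6,-3 \right)}}{\left(-3 - 7\right)^{2} + 183} - 381 = \frac{44 - 12 \sqrt{\left(-3\right)^{2} + 6^{2}}}{\left(-3 - 7\right)^{2} + 183} - 381 = \frac{44 - 12 \sqrt{9 + 36}}{\left(-10\right)^{2} + 183} - 381 = \frac{44 - 12 \sqrt{45}}{100 + 183} - 381 = \frac{44 - 12 \cdot 3 \sqrt{5}}{283} - 381 = \frac{44 - 36 \sqrt{5}}{283} - 381 = \left(\frac{44}{283} - \frac{36 \sqrt{5}}{283}\right) - 381 = - \frac{107779}{283} - \frac{36 \sqrt{5}}{283}$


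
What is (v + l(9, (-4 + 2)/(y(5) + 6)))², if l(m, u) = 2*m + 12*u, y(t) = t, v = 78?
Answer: 1065024/121 ≈ 8801.8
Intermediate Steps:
(v + l(9, (-4 + 2)/(y(5) + 6)))² = (78 + (2*9 + 12*((-4 + 2)/(5 + 6))))² = (78 + (18 + 12*(-2/11)))² = (78 + (18 - 24/11))² = (78 + 174/11)² = (1032/11)² = 1065024/121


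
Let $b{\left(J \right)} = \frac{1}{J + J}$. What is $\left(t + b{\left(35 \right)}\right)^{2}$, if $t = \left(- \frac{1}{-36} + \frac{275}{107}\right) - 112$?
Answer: $\frac{217493740933561}{18176432400} \approx 11966.0$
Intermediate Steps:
$b{\left(J \right)} = \frac{1}{2 J}$
$t = - \frac{421417}{3852}$ ($t = \left(\left(-1\right) \left(- \frac{1}{36}\right) + 275 \cdot \frac{1}{107}\right) - 112 = \left(\frac{1}{36} + \frac{275}{107}\right) - 112 = \frac{10007}{3852} - 112 = - \frac{421417}{3852} \approx -109.4$)
$\left(t + b{\left(35 \right)}\right)^{2} = \left(- \frac{421417}{3852} + \frac{1}{2 \cdot 35}\right)^{2} = \left(- \frac{421417}{3852} + \frac{1}{2} \cdot \frac{1}{35}\right)^{2} = \left(- \frac{421417}{3852} + \frac{1}{70}\right)^{2} = \left(- \frac{14747669}{134820}\right)^{2} = \frac{217493740933561}{18176432400}$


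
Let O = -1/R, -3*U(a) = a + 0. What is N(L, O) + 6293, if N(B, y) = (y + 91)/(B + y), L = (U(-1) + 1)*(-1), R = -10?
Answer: 230108/37 ≈ 6219.1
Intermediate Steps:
U(a) = -a/3 (U(a) = -(a + 0)/3 = -a/3)
O = ⅒ (O = -1/(-10) = -1*(-⅒) = ⅒ ≈ 0.10000)
L = -4/3 (L = (-⅓*(-1) + 1)*(-1) = (⅓ + 1)*(-1) = (4/3)*(-1) = -4/3 ≈ -1.3333)
N(B, y) = (91 + y)/(B + y)
N(L, O) + 6293 = (91 + ⅒)/(-4/3 + ⅒) + 6293 = (911/10)/(-37/30) + 6293 = -30/37*911/10 + 6293 = -2733/37 + 6293 = 230108/37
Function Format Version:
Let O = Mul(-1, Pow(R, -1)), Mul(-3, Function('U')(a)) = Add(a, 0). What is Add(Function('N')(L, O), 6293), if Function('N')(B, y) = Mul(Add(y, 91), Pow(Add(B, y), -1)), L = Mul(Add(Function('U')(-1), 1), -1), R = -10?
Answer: Rational(230108, 37) ≈ 6219.1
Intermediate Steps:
Function('U')(a) = Mul(Rational(-1, 3), a) (Function('U')(a) = Mul(Rational(-1, 3), Add(a, 0)) = Mul(Rational(-1, 3), a))
O = Rational(1, 10) (O = Mul(-1, Pow(-10, -1)) = Mul(-1, Rational(-1, 10)) = Rational(1, 10) ≈ 0.10000)
L = Rational(-4, 3) (L = Mul(Add(Mul(Rational(-1, 3), -1), 1), -1) = Mul(Add(Rational(1, 3), 1), -1) = Mul(Rational(4, 3), -1) = Rational(-4, 3) ≈ -1.3333)
Function('N')(B, y) = Mul(Pow(Add(B, y), -1), Add(91, y)) (Function('N')(B, y) = Mul(Add(91, y), Pow(Add(B, y), -1)) = Mul(Pow(Add(B, y), -1), Add(91, y)))
Add(Function('N')(L, O), 6293) = Add(Mul(Pow(Add(Rational(-4, 3), Rational(1, 10)), -1), Add(91, Rational(1, 10))), 6293) = Add(Mul(Pow(Rational(-37, 30), -1), Rational(911, 10)), 6293) = Add(Mul(Rational(-30, 37), Rational(911, 10)), 6293) = Add(Rational(-2733, 37), 6293) = Rational(230108, 37)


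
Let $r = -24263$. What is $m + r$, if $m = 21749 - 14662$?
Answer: $-17176$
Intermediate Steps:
$m = 7087$ ($m = 21749 - 14662 = 7087$)
$m + r = 7087 - 24263 = -17176$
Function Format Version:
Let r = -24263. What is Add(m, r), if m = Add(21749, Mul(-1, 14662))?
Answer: -17176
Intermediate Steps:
m = 7087 (m = Add(21749, -14662) = 7087)
Add(m, r) = Add(7087, -24263) = -17176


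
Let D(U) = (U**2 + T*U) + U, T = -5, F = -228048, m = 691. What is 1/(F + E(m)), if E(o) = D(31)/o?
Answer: -691/157580331 ≈ -4.3851e-6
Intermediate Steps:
D(U) = U**2 - 4*U (D(U) = (U**2 - 5*U) + U = U**2 - 4*U)
E(o) = 837/o (E(o) = (31*(-4 + 31))/o = (31*27)/o = 837/o)
1/(F + E(m)) = 1/(-228048 + 837/691) = 1/(-157580331/691) = -691/157580331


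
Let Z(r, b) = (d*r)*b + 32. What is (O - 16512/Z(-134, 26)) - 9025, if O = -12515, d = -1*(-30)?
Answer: -281331876/13061 ≈ -21540.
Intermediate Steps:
d = 30
Z(r, b) = 32 + 30*b*r (Z(r, b) = (30*r)*b + 32 = 30*b*r + 32 = 32 + 30*b*r)
(O - 16512/Z(-134, 26)) - 9025 = (-12515 - 16512/(32 + 30*26*(-134))) - 9025 = (-12515 - 16512/(32 - 104520)) - 9025 = (-12515 - 16512/(-104488)) - 9025 = (-12515 - 16512*(-1/104488)) - 9025 = (-12515 + 2064/13061) - 9025 = -163456351/13061 - 9025 = -281331876/13061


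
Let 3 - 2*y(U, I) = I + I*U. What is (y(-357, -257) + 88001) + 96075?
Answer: 276663/2 ≈ 1.3833e+5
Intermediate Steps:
y(U, I) = 3/2 - I/2 - I*U/2 (y(U, I) = 3/2 - (I + I*U)/2 = 3/2 + (-I/2 - I*U/2) = 3/2 - I/2 - I*U/2)
(y(-357, -257) + 88001) + 96075 = ((3/2 - ½*(-257) - ½*(-257)*(-357)) + 88001) + 96075 = ((3/2 + 257/2 - 91749/2) + 88001) + 96075 = (-91489/2 + 88001) + 96075 = 84513/2 + 96075 = 276663/2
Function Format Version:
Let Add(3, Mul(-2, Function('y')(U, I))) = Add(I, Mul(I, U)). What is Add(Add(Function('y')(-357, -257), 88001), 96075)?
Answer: Rational(276663, 2) ≈ 1.3833e+5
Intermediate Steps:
Function('y')(U, I) = Add(Rational(3, 2), Mul(Rational(-1, 2), I), Mul(Rational(-1, 2), I, U)) (Function('y')(U, I) = Add(Rational(3, 2), Mul(Rational(-1, 2), Add(I, Mul(I, U)))) = Add(Rational(3, 2), Add(Mul(Rational(-1, 2), I), Mul(Rational(-1, 2), I, U))) = Add(Rational(3, 2), Mul(Rational(-1, 2), I), Mul(Rational(-1, 2), I, U)))
Add(Add(Function('y')(-357, -257), 88001), 96075) = Add(Add(Add(Rational(3, 2), Mul(Rational(-1, 2), -257), Mul(Rational(-1, 2), -257, -357)), 88001), 96075) = Add(Add(Add(Rational(3, 2), Rational(257, 2), Rational(-91749, 2)), 88001), 96075) = Add(Add(Rational(-91489, 2), 88001), 96075) = Add(Rational(84513, 2), 96075) = Rational(276663, 2)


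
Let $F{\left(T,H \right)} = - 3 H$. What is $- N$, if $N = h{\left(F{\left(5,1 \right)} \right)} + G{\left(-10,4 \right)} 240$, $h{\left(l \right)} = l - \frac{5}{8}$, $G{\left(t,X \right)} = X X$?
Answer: $- \frac{30691}{8} \approx -3836.4$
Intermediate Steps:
$G{\left(t,X \right)} = X^{2}$
$h{\left(l \right)} = - \frac{5}{8} + l$ ($h{\left(l \right)} = l - 5 \cdot \frac{1}{8} = l - \frac{5}{8} = - \frac{5}{8} + l$)
$N = \frac{30691}{8}$ ($N = \left(- \frac{5}{8} - 3\right) + 4^{2} \cdot 240 = \left(- \frac{5}{8} - 3\right) + 16 \cdot 240 = - \frac{29}{8} + 3840 = \frac{30691}{8} \approx 3836.4$)
$- N = \left(-1\right) \frac{30691}{8} = - \frac{30691}{8}$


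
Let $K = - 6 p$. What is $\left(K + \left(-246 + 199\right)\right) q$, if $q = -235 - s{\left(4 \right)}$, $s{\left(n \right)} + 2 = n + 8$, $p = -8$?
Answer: $-245$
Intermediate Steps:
$K = 48$ ($K = \left(-6\right) \left(-8\right) = 48$)
$s{\left(n \right)} = 6 + n$ ($s{\left(n \right)} = -2 + \left(n + 8\right) = -2 + \left(8 + n\right) = 6 + n$)
$q = -245$ ($q = -235 - \left(6 + 4\right) = -235 - 10 = -245$)
$\left(K + \left(-246 + 199\right)\right) q = \left(48 + \left(-246 + 199\right)\right) \left(-245\right) = \left(48 - 47\right) \left(-245\right) = 1 \left(-245\right) = -245$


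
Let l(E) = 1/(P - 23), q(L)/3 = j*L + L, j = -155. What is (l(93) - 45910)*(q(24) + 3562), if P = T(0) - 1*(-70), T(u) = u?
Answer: 16239369494/47 ≈ 3.4552e+8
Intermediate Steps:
q(L) = -462*L (q(L) = 3*(-155*L + L) = 3*(-154*L) = -462*L)
P = 70 (P = 0 - 1*(-70) = 0 + 70 = 70)
l(E) = 1/47 (l(E) = 1/(70 - 23) = 1/47)
(l(93) - 45910)*(q(24) + 3562) = (1/47 - 45910)*(-462*24 + 3562) = -2157769*(-11088 + 3562)/47 = -2157769/47*(-7526) = 16239369494/47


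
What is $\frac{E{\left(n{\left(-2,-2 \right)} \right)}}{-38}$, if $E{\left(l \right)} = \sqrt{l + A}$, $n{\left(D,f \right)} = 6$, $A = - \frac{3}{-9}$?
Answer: $- \frac{\sqrt{57}}{114} \approx -0.066227$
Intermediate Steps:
$A = \frac{1}{3}$ ($A = \left(-3\right) \left(- \frac{1}{9}\right) = \frac{1}{3} \approx 0.33333$)
$E{\left(l \right)} = \sqrt{\frac{1}{3} + l}$ ($E{\left(l \right)} = \sqrt{l + \frac{1}{3}} = \sqrt{\frac{1}{3} + l}$)
$\frac{E{\left(n{\left(-2,-2 \right)} \right)}}{-38} = \frac{\frac{1}{3} \sqrt{3 + 9 \cdot 6}}{-38} = - \frac{\frac{1}{3} \sqrt{3 + 54}}{38} = - \frac{\frac{1}{3} \sqrt{57}}{38} = - \frac{\sqrt{57}}{114}$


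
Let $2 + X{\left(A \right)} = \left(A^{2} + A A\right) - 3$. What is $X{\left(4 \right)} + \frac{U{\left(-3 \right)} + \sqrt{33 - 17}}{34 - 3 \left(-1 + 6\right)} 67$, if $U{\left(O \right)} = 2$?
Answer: $\frac{915}{19} \approx 48.158$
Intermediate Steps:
$X{\left(A \right)} = -5 + 2 A^{2}$ ($X{\left(A \right)} = -2 - \left(3 - A^{2} - A A\right) = -2 + \left(\left(A^{2} + A^{2}\right) - 3\right) = -2 + \left(2 A^{2} - 3\right) = -2 + \left(-3 + 2 A^{2}\right) = -5 + 2 A^{2}$)
$X{\left(4 \right)} + \frac{U{\left(-3 \right)} + \sqrt{33 - 17}}{34 - 3 \left(-1 + 6\right)} 67 = \left(-5 + 2 \cdot 4^{2}\right) + \frac{2 + \sqrt{33 - 17}}{34 - 3 \left(-1 + 6\right)} 67 = \left(-5 + 2 \cdot 16\right) + \frac{2 + \sqrt{16}}{34 - 15} \cdot 67 = \left(-5 + 32\right) + \frac{2 + 4}{34 - 15} \cdot 67 = 27 + \frac{6}{19} \cdot 67 = 27 + \frac{402}{19} = \frac{915}{19}$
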